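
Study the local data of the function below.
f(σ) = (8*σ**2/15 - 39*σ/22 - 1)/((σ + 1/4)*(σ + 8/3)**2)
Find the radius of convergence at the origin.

Denominator factor (σ + 8/3)^2: pole of order 2 at -8/3, modulus 8/3.
Denominator factor (σ + 1/4): pole of order 1 at -1/4, modulus 1/4.
The radius of convergence is the smallest modulus among the singular points: 1/4.

The radius of convergence is 1/4.


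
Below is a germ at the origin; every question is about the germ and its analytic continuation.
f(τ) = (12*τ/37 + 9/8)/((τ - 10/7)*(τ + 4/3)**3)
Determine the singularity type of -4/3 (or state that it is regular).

The denominator factor τ + 4/3 vanishes at -4/3 and appears to the power 3; the numerator there equals 205/296, nonzero, and no other factor vanishes.
Hence a pole whose order is the multiplicity, 3.

The point is a pole of order 3.


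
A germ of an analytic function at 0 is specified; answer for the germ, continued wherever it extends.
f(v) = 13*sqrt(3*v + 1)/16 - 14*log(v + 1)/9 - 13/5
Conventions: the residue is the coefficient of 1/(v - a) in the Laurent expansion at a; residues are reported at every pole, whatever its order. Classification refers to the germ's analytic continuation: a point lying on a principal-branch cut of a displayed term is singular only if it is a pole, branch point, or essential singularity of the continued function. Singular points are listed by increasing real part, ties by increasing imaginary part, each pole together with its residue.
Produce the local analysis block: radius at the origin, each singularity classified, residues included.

Branch term (-14/9)*log(1 - v/(-1)): its argument vanishes at v = -1, a logarithmic branch point, modulus 1.
Branch term (13/16)*sqrt(1 - v/(-1/3)): its argument vanishes at v = -1/3, a square-root branch point, modulus 1/3.
The radius of convergence is the smallest modulus among the singular points: 1/3.
List the singular points by increasing real part (a conjugate pair: the negative imaginary part first).

Radius of convergence at 0: 1/3.
At -1: a logarithmic branch point.
At -1/3: an algebraic (square-root) branch point.


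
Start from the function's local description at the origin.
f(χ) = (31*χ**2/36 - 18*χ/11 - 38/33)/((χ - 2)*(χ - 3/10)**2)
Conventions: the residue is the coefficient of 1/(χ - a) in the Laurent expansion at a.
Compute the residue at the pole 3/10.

The residue is 15261/12716.

At the order-2 pole 3/10 set g(χ) = (χ - (3/10))^2*f(χ) = (31*χ**2/36 - 18*χ/11 - 38/33)/(χ - 2).
Order-2 pole: residue = g'(a); g'(3/10) = 15261/12716, so the residue is 15261/12716.


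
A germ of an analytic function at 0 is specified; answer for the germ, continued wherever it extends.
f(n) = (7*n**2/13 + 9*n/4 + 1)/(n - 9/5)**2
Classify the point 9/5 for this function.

The denominator factor n - 9/5 vanishes at 9/5 and appears to the power 2; the numerator there equals 8833/1300, nonzero, and no other factor vanishes.
Hence a pole whose order is the multiplicity, 2.

The point is a pole of order 2.


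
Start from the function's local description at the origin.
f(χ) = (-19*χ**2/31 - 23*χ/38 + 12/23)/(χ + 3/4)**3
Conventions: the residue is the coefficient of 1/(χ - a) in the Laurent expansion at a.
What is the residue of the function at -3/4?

At the order-3 pole -3/4 set g(χ) = (χ - (-3/4))^3*f(χ) = -19*χ**2/31 - 23*χ/38 + 12/23.
Order-3 pole: residue = g''(a)/2; g''(-3/4) = -38/31, so the residue is -19/31.

The residue is -19/31.


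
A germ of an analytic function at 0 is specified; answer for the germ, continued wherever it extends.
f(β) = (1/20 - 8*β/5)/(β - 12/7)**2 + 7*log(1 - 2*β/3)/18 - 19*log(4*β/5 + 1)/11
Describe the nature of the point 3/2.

The point is a logarithmic branch point.

The term (7/18)*log(1 - β/(3/2)) has argument 1 - 3/2/(3/2) = 0 at 3/2: a logarithmic (infinitely-sheeted) branch point; the remaining terms are analytic or single-valued there.


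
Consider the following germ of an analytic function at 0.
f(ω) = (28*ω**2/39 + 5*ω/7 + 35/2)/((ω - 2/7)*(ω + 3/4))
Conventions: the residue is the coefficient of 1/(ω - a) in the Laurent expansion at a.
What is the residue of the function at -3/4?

At the order-1 pole -3/4 set g(ω) = (ω - (-3/4))*f(ω) = (28*ω**2/39 + 5*ω/7 + 35/2)/(ω - 2/7).
Simple pole: residue = g(a) at a = -3/4, which is -218/13.

The residue is -218/13.


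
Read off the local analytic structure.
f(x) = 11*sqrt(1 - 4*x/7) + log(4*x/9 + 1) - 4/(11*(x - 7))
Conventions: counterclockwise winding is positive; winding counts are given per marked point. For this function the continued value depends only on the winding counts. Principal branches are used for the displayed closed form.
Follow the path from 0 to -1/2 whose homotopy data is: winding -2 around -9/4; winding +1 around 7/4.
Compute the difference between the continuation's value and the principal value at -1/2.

The rational part is single-valued and drops out of the difference; each branch term changes only by its own monodromy.
(1)*log(1 - x/(-9/4)): each positive loop around -9/4 adds 2*pi*i to the log, so winding -2 contributes (1)*(-2)*2*pi*i = -(4)*pi*i.
(11)*sqrt(1 - x/(7/4)): winding +1 is odd, the square root flips sign, contributing -2*(11)*sqrt(1 - (-1/2)/(7/4)) = -2*(11)*sqrt(9/7) = -(66/7)*sqrt(7).
Summing the contributions at x = -1/2 gives (-(66/7)*sqrt(7)) - ((4)*pi)*i.

Continued minus principal equals (-(66/7)*sqrt(7)) - ((4)*pi)*i.


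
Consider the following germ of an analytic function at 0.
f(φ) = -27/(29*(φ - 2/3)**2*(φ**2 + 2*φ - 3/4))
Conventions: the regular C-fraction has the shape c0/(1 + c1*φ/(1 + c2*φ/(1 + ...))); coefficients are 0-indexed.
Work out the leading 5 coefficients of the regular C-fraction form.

The regular C-fraction coefficients are [81/29, -17/3, 107/68, -9817/7276, 301104/1050419].

Taylor coefficients (expand at 0): a_0 = 81/29, a_1 = 459/29, a_2 = 7515/116, a_3 = 13431/58, a_4 = 359413/464.
c0 = a_0 = 81/29. Peel one level at a time: if S = 1 + c*φ/S' with S'(0) = 1, then c is the φ-coefficient of S and S' = c*φ/(S - 1).
S_1 = c0/f = 1 + (-17/3)*φ + (107/12)*φ^2 + ...; c1 = -17/3.
S_2 = c1*φ/(S_1 - 1) = 1 + (107/68)*φ + (9817/4624)*φ^2 + ...; c2 = 107/68.
S_3 = c2*φ/(S_2 - 1) = 1 + (-9817/7276)*φ + (4428/11449)*φ^2 + ...; c3 = -9817/7276.
S_4 = c3*φ/(S_3 - 1) = 1 + (301104/1050419)*φ + ...; c4 = 301104/1050419.


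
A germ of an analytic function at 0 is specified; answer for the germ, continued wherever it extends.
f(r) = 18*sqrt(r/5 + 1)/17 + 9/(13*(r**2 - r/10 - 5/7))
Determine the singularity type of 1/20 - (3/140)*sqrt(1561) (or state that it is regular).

The point is a pole of order 1.

The denominator factor r**2 - r/10 - 5/7 vanishes at 1/20 - (3/140)*sqrt(1561) and appears to the power 1; the numerator there equals 9/13, nonzero, and no other factor vanishes.
The branch terms are analytic at this point.
Hence a pole whose order is the multiplicity, 1.


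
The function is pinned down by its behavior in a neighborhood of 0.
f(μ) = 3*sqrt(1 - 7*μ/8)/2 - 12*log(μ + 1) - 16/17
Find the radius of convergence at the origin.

The radius of convergence is 1.

Branch term (-12)*log(1 - μ/(-1)): its argument vanishes at μ = -1, a logarithmic branch point, modulus 1.
Branch term (3/2)*sqrt(1 - μ/(8/7)): its argument vanishes at μ = 8/7, a square-root branch point, modulus 8/7.
The radius of convergence is the smallest modulus among the singular points: 1.


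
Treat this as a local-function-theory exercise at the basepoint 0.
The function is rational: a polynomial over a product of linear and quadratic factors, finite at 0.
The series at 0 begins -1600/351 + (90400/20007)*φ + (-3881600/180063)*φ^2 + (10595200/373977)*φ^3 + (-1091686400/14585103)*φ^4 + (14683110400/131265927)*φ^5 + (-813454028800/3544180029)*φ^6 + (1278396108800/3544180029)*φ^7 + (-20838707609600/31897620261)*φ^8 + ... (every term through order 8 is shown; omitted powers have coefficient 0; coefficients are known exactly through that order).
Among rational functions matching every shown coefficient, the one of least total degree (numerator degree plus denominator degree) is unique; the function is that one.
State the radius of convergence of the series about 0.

No rational of total degree below 7 reproduces all 9 coefficients; solving the [1/6] Pade equations on them gives f(φ) = (25*φ/38 + 25/13)/(φ**2 - φ/3 - 3/4)**3, whose expansion matches every shown term.
Denominator factor (φ**2 - φ/3 - 3/4)^3: discriminant 28/9, real irrational roots 1/6 + (1/3)*sqrt(7) and 1/6 - (1/3)*sqrt(7); poles of order 3, moduli 1/6 + (1/3)*sqrt(7) and -1/6 + (1/3)*sqrt(7).
The radius of convergence is the smallest modulus among the singular points: -1/6 + (1/3)*sqrt(7).

The radius of convergence is -1/6 + (1/3)*sqrt(7).


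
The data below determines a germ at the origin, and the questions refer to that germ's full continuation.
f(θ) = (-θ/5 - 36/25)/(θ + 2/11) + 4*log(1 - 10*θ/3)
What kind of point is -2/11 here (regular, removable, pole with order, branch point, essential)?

The denominator factor θ + 2/11 vanishes at -2/11 and appears to the power 1; the numerator there equals -386/275, nonzero, and no other factor vanishes.
The branch terms are analytic at this point.
Hence a pole whose order is the multiplicity, 1.

The point is a pole of order 1.


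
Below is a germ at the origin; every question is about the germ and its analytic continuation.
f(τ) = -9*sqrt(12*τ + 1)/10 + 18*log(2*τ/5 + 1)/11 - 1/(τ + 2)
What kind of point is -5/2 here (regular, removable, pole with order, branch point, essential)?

The point is a logarithmic branch point.

The term (18/11)*log(1 - τ/(-5/2)) has argument 1 - -5/2/(-5/2) = 0 at -5/2: a logarithmic (infinitely-sheeted) branch point; the remaining terms are analytic or single-valued there.


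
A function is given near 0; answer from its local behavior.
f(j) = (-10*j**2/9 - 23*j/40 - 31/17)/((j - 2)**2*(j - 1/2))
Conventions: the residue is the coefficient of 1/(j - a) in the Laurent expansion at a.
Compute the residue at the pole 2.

At the order-2 pole 2 set g(j) = (j - (2))^2*f(j) = (-10*j**2/9 - 23*j/40 - 31/17)/(j - 1/2).
Order-2 pole: residue = g'(a); g'(2) = -1361/27540, so the residue is -1361/27540.

The residue is -1361/27540.


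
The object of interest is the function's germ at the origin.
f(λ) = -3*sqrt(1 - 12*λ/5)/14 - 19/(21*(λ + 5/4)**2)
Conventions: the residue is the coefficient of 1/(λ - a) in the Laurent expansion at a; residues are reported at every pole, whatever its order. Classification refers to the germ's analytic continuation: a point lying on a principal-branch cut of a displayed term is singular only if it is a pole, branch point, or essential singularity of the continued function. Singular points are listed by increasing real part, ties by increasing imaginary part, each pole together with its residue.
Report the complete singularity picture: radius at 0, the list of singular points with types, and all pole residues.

Denominator factor (λ + 5/4)^2: pole of order 2 at -5/4, modulus 5/4.
Branch term (-3/14)*sqrt(1 - λ/(5/12)): its argument vanishes at λ = 5/12, a square-root branch point, modulus 5/12.
The radius of convergence is the smallest modulus among the singular points: 5/12.
The branch term is analytic at -5/4 and contributes nothing to the residue; only the rational part matters.
At the order-2 pole -5/4 set g(λ) = (λ - (-5/4))^2*(rational part) = -19/21.
Order-2 pole: residue = g'(a); g'(-5/4) = 0, so the residue is 0.
List the singular points by increasing real part (a conjugate pair: the negative imaginary part first).

Radius of convergence at 0: 5/12.
At -5/4: a pole of order 2; residue 0.
At 5/12: an algebraic (square-root) branch point.


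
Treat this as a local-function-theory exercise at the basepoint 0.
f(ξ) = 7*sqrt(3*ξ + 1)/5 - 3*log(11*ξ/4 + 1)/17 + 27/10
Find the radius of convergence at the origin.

The radius of convergence is 1/3.

Branch term (-3/17)*log(1 - ξ/(-4/11)): its argument vanishes at ξ = -4/11, a logarithmic branch point, modulus 4/11.
Branch term (7/5)*sqrt(1 - ξ/(-1/3)): its argument vanishes at ξ = -1/3, a square-root branch point, modulus 1/3.
The radius of convergence is the smallest modulus among the singular points: 1/3.


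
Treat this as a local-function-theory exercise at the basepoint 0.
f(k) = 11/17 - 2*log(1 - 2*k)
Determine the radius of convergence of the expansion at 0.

The radius of convergence is 1/2.

Branch term (-2)*log(1 - k/(1/2)): its argument vanishes at k = 1/2, a logarithmic branch point, modulus 1/2.
The radius of convergence is the smallest modulus among the singular points: 1/2.


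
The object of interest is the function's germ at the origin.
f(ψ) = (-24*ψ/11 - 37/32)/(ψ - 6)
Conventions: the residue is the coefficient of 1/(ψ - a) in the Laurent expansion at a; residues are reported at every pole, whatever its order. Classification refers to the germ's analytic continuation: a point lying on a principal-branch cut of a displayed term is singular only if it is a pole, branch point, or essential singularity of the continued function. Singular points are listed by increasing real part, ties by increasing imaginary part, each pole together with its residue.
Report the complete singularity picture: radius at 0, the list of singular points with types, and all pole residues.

Radius of convergence at 0: 6.
At 6: a pole of order 1; residue -5015/352.

Denominator factor (ψ - 6): pole of order 1 at 6, modulus 6.
The radius of convergence is the smallest modulus among the singular points: 6.
At the order-1 pole 6 set g(ψ) = (ψ - (6))*f(ψ) = -24*ψ/11 - 37/32.
Simple pole: residue = g(a) at a = 6, which is -5015/352.


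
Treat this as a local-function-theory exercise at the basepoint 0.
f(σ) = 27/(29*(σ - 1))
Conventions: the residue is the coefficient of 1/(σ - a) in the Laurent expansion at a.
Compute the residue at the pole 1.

At the order-1 pole 1 set g(σ) = (σ - (1))*f(σ) = 27/29.
Simple pole: residue = g(a) at a = 1, which is 27/29.

The residue is 27/29.


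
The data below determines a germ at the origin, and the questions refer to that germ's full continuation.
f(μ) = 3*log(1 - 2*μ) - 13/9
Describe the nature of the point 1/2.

The term (3)*log(1 - μ/(1/2)) has argument 1 - 1/2/(1/2) = 0 at 1/2: a logarithmic (infinitely-sheeted) branch point; the remaining terms are analytic or single-valued there.

The point is a logarithmic branch point.


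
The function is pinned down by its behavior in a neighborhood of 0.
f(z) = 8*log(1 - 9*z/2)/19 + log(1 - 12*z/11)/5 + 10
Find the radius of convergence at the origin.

The radius of convergence is 2/9.

Branch term (1/5)*log(1 - z/(11/12)): its argument vanishes at z = 11/12, a logarithmic branch point, modulus 11/12.
Branch term (8/19)*log(1 - z/(2/9)): its argument vanishes at z = 2/9, a logarithmic branch point, modulus 2/9.
The radius of convergence is the smallest modulus among the singular points: 2/9.


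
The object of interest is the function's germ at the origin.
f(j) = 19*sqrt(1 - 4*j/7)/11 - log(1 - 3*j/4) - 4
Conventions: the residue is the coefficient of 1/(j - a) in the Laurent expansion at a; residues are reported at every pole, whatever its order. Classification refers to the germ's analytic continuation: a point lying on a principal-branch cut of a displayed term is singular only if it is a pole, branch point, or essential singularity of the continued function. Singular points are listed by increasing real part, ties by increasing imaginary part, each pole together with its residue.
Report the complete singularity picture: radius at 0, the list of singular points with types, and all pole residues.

Branch term (-1)*log(1 - j/(4/3)): its argument vanishes at j = 4/3, a logarithmic branch point, modulus 4/3.
Branch term (19/11)*sqrt(1 - j/(7/4)): its argument vanishes at j = 7/4, a square-root branch point, modulus 7/4.
The radius of convergence is the smallest modulus among the singular points: 4/3.
List the singular points by increasing real part (a conjugate pair: the negative imaginary part first).

Radius of convergence at 0: 4/3.
At 4/3: a logarithmic branch point.
At 7/4: an algebraic (square-root) branch point.


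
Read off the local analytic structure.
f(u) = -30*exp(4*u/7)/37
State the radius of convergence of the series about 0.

The factor exp(4*u/7) is entire and contributes no finite singular point.
The polynomial part has no poles.
No finite singular points: the Taylor series at 0 converges everywhere.

The radius of convergence is infinite.


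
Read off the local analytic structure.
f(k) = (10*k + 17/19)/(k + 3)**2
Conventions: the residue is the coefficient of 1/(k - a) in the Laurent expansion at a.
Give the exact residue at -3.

The residue is 10.

At the order-2 pole -3 set g(k) = (k - (-3))^2*f(k) = 10*k + 17/19.
Order-2 pole: residue = g'(a); g'(-3) = 10, so the residue is 10.


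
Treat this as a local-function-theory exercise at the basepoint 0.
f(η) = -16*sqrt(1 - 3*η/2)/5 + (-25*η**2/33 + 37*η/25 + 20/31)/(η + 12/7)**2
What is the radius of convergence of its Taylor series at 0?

The radius of convergence is 2/3.

Denominator factor (η + 12/7)^2: pole of order 2 at -12/7, modulus 12/7.
Branch term (-16/5)*sqrt(1 - η/(2/3)): its argument vanishes at η = 2/3, a square-root branch point, modulus 2/3.
The radius of convergence is the smallest modulus among the singular points: 2/3.


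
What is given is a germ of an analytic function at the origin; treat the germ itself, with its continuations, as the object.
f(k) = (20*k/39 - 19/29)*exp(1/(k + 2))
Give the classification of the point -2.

The exponent 1/(k - (-2)) has a pole at -2, so exp(1/(k - (-2))) takes every nonzero value near it: an essential singularity (not a pole of any order).

The point is an essential singularity.


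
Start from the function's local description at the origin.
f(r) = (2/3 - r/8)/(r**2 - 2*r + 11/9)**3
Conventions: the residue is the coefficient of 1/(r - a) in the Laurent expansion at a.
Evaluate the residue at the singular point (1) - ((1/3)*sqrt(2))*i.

The residue is ((3159/1024)*sqrt(2))*i.

The factor r**2 - 2*r + 11/9 splits as (r - a)(r - a') with a = (1) - ((1/3)*sqrt(2))*i, a' = (1) + ((1/3)*sqrt(2))*i. At the order-3 pole a set g(r) = (r - a)^3*f(r) = [2/3 - r/8] / (r - a')^3.
Order-3 pole: residue = g''(a)/2; g''((1) - ((1/3)*sqrt(2))*i) = ((3159/512)*sqrt(2))*i, so the residue is ((3159/1024)*sqrt(2))*i.


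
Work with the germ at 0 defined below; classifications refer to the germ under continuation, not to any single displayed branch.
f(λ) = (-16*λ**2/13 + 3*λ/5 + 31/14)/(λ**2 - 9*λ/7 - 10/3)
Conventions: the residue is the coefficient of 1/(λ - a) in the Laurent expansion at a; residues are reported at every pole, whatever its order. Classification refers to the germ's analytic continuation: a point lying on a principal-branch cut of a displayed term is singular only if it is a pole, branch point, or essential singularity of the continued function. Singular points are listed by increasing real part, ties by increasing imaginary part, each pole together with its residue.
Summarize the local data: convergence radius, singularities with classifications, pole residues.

Radius of convergence at 0: -9/14 + (1/42)*sqrt(6609).
At 9/14 - (1/42)*sqrt(6609): a pole of order 1; residue -447/910 + (24077/3007095)*sqrt(6609).
At 9/14 + (1/42)*sqrt(6609): a pole of order 1; residue -447/910 - (24077/3007095)*sqrt(6609).


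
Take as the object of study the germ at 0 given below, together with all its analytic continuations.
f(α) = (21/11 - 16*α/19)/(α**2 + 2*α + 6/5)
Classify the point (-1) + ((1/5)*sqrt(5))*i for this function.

The point is a pole of order 1.

The denominator factor α**2 + 2*α + 6/5 vanishes at (-1) + ((1/5)*sqrt(5))*i and appears to the power 1; the numerator there equals (575/209) - ((16/95)*sqrt(5))*i, nonzero, and no other factor vanishes.
Hence a pole whose order is the multiplicity, 1.


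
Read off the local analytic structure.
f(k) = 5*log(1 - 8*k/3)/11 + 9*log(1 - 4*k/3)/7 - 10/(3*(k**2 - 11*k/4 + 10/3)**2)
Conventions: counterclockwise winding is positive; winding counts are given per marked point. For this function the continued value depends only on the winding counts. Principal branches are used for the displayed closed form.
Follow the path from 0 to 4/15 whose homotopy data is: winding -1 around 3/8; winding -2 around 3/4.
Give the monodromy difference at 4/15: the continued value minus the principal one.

The rational part is single-valued and drops out of the difference; each branch term changes only by its own monodromy.
(9/7)*log(1 - k/(3/4)): each positive loop around 3/4 adds 2*pi*i to the log, so winding -2 contributes (9/7)*(-2)*2*pi*i = -(36/7)*pi*i.
(5/11)*log(1 - k/(3/8)): each positive loop around 3/8 adds 2*pi*i to the log, so winding -1 contributes (5/11)*(-1)*2*pi*i = -(10/11)*pi*i.
Summing the contributions at k = 4/15 gives -(466/77)*pi*i.

Continued minus principal equals -(466/77)*pi*i.


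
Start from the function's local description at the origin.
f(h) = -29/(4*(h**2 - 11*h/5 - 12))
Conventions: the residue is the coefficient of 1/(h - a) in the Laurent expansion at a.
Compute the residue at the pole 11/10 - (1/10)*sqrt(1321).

The residue is (145/5284)*sqrt(1321).

The factor h**2 - 11*h/5 - 12 splits as (h - a)(h - a') with a = 11/10 - (1/10)*sqrt(1321), a' = 11/10 + (1/10)*sqrt(1321). At the order-1 pole a set g(h) = (h - a)*f(h) = [-29/4] / (h - a').
Simple pole: residue = g(a) at a = 11/10 - (1/10)*sqrt(1321), which is (145/5284)*sqrt(1321).


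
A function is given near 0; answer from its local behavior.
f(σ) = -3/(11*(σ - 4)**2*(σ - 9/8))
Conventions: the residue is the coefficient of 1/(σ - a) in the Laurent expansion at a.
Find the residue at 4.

At the order-2 pole 4 set g(σ) = (σ - (4))^2*f(σ) = -3/(11*(σ - 9/8)).
Order-2 pole: residue = g'(a); g'(4) = 192/5819, so the residue is 192/5819.

The residue is 192/5819.


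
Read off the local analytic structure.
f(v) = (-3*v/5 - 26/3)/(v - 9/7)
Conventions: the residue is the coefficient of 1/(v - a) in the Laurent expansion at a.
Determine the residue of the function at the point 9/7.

The residue is -991/105.

At the order-1 pole 9/7 set g(v) = (v - (9/7))*f(v) = -3*v/5 - 26/3.
Simple pole: residue = g(a) at a = 9/7, which is -991/105.


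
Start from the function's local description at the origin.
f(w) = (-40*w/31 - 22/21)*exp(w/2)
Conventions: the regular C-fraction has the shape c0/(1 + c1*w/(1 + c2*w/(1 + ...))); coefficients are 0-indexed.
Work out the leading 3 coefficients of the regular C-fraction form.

The regular C-fraction coefficients are [-22/21, -1181/682, 2100361/1610884].

Taylor coefficients (expand at 0): a_0 = -22/21, a_1 = -1181/651, a_2 = -2021/2604.
c0 = a_0 = -22/21. Peel one level at a time: if S = 1 + c*w/S' with S'(0) = 1, then c is the w-coefficient of S and S' = c*w/(S - 1).
S_1 = c0/f = 1 + (-1181/682)*w + (2100361/930248)*w^2 + ...; c1 = -1181/682.
S_2 = c1*w/(S_1 - 1) = 1 + (2100361/1610884)*w + ...; c2 = 2100361/1610884.


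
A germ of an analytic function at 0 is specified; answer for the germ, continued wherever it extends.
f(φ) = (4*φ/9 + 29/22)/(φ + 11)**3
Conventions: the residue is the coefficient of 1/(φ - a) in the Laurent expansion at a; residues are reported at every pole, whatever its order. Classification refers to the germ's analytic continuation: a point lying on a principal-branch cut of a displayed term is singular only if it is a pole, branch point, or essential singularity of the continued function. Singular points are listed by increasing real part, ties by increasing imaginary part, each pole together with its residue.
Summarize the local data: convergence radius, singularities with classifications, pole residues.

Radius of convergence at 0: 11.
At -11: a pole of order 3; residue 0.

Denominator factor (φ + 11)^3: pole of order 3 at -11, modulus 11.
The radius of convergence is the smallest modulus among the singular points: 11.
At the order-3 pole -11 set g(φ) = (φ - (-11))^3*f(φ) = 4*φ/9 + 29/22.
Order-3 pole: residue = g''(a)/2; g''(-11) = 0, so the residue is 0.


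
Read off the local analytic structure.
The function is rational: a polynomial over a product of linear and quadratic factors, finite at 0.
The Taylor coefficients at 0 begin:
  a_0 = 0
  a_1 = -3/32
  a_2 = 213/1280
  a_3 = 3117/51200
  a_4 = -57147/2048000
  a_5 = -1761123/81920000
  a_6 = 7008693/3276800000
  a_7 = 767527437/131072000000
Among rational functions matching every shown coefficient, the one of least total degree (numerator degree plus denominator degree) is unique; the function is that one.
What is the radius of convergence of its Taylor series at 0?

No rational of total degree below 4 reproduces all 8 coefficients; solving the [2/2] Pade equations on them gives f(r) = (3*r**2/4 - 3*r/8)/(r**2 - 9*r/10 + 4), whose expansion matches every shown term.
Denominator factor (r**2 - 9*r/10 + 4): discriminant -1519/100, complex-conjugate roots (9/20) + ((7/20)*sqrt(31))*i and (9/20) - ((7/20)*sqrt(31))*i; poles of order 1, moduli 2 and 2.
The radius of convergence is the smallest modulus among the singular points: 2.

The radius of convergence is 2.


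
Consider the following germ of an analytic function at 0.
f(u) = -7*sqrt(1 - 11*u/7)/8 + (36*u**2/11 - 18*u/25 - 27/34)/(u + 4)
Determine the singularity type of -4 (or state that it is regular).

The point is a pole of order 1.

The denominator factor u + 4 vanishes at -4 and appears to the power 1; the numerator there equals 509103/9350, nonzero, and no other factor vanishes.
The branch terms are analytic at this point.
Hence a pole whose order is the multiplicity, 1.


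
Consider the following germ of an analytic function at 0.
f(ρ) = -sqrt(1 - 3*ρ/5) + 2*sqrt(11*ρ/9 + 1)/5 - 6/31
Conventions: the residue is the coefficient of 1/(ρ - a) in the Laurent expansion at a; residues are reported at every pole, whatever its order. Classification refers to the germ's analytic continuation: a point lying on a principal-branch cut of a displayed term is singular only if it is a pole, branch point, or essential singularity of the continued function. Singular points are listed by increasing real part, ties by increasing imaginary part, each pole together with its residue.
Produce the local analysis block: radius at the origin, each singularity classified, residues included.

Radius of convergence at 0: 9/11.
At -9/11: an algebraic (square-root) branch point.
At 5/3: an algebraic (square-root) branch point.

Branch term (2/5)*sqrt(1 - ρ/(-9/11)): its argument vanishes at ρ = -9/11, a square-root branch point, modulus 9/11.
Branch term (-1)*sqrt(1 - ρ/(5/3)): its argument vanishes at ρ = 5/3, a square-root branch point, modulus 5/3.
The radius of convergence is the smallest modulus among the singular points: 9/11.
List the singular points by increasing real part (a conjugate pair: the negative imaginary part first).


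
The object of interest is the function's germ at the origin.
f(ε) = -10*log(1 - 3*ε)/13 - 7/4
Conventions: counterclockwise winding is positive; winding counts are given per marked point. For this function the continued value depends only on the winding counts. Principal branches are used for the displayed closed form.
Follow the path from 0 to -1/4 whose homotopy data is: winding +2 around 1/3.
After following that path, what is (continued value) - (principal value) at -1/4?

Continued minus principal equals -(40/13)*pi*i.

The rational part is single-valued and drops out of the difference; each branch term changes only by its own monodromy.
(-10/13)*log(1 - ε/(1/3)): each positive loop around 1/3 adds 2*pi*i to the log, so winding +2 contributes (-10/13)*(2)*2*pi*i = -(40/13)*pi*i.
Summing the contributions at ε = -1/4 gives -(40/13)*pi*i.


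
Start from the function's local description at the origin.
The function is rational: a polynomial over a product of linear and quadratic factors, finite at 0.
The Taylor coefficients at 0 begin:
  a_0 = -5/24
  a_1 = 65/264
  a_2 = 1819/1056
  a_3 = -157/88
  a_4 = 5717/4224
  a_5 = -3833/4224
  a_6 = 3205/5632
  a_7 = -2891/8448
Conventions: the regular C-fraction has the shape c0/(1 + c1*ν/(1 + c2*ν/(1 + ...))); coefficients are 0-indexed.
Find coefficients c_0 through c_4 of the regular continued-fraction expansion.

The regular C-fraction coefficients are [-5/24, 13/11, -23389/2860, 41784611/6081140, 26312/23389].

Taylor coefficients (read off): a_0 = -5/24, a_1 = 65/264, a_2 = 1819/1056, a_3 = -157/88, a_4 = 5717/4224.
c0 = a_0 = -5/24. Peel one level at a time: if S = 1 + c*ν/S' with S'(0) = 1, then c is the ν-coefficient of S and S' = c*ν/(S - 1).
S_1 = c0/f = 1 + (13/11)*ν + (23389/2420)*ν^2 + ...; c1 = 13/11.
S_2 = c1*ν/(S_1 - 1) = 1 + (-23389/2860)*ν + (3798601/67600)*ν^2 + ...; c2 = -23389/2860.
S_3 = c2*ν/(S_2 - 1) = 1 + (41784611/6081140)*ν + (-21143013166/2735226605)*ν^2 + ...; c3 = 41784611/6081140.
S_4 = c3*ν/(S_3 - 1) = 1 + (26312/23389)*ν + ...; c4 = 26312/23389.


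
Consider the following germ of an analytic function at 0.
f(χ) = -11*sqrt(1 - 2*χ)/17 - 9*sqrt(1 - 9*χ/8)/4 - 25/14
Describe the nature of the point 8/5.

The point is a regular point.

There is no denominator, hence no pole anywhere.
Branch term sqrt(1 - χ/(1/2)): argument at 8/5 is -11/5, nonzero, so 8/5 is not its branch point (a point on a principal cut is still regular for the continued germ).
Branch term sqrt(1 - χ/(8/9)): argument at 8/5 is -4/5, nonzero, so 8/5 is not its branch point (a point on a principal cut is still regular for the continued germ).
So the germ continues analytically to 8/5.


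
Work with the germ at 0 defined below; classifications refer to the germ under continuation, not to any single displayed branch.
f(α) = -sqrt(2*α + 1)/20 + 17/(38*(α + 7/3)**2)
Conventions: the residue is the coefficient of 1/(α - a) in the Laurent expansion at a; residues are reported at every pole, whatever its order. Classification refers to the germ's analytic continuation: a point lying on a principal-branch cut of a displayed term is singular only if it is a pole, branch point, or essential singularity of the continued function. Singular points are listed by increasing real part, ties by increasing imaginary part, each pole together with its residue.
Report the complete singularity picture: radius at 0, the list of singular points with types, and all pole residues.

Radius of convergence at 0: 1/2.
At -7/3: a pole of order 2; residue 0.
At -1/2: an algebraic (square-root) branch point.

Denominator factor (α + 7/3)^2: pole of order 2 at -7/3, modulus 7/3.
Branch term (-1/20)*sqrt(1 - α/(-1/2)): its argument vanishes at α = -1/2, a square-root branch point, modulus 1/2.
The radius of convergence is the smallest modulus among the singular points: 1/2.
The branch term is analytic at -7/3 and contributes nothing to the residue; only the rational part matters.
At the order-2 pole -7/3 set g(α) = (α - (-7/3))^2*(rational part) = 17/38.
Order-2 pole: residue = g'(a); g'(-7/3) = 0, so the residue is 0.
List the singular points by increasing real part (a conjugate pair: the negative imaginary part first).


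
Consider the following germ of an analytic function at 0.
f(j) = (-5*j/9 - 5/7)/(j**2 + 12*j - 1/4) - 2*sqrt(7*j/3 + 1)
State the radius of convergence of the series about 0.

The radius of convergence is -6 + (1/2)*sqrt(145).

Denominator factor (j**2 + 12*j - 1/4): discriminant 145, real irrational roots -6 + (1/2)*sqrt(145) and -6 - (1/2)*sqrt(145); poles of order 1, moduli -6 + (1/2)*sqrt(145) and 6 + (1/2)*sqrt(145).
Branch term (-2)*sqrt(1 - j/(-3/7)): its argument vanishes at j = -3/7, a square-root branch point, modulus 3/7.
The radius of convergence is the smallest modulus among the singular points: -6 + (1/2)*sqrt(145).


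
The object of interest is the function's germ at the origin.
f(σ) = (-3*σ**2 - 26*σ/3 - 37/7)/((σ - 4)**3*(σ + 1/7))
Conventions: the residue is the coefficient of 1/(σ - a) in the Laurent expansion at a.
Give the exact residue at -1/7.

At the order-1 pole -1/7 set g(σ) = (σ - (-1/7))*f(σ) = (-3*σ**2 - 26*σ/3 - 37/7)/(σ - 4)**3.
Simple pole: residue = g(a) at a = -1/7, which is 4228/73167.

The residue is 4228/73167.


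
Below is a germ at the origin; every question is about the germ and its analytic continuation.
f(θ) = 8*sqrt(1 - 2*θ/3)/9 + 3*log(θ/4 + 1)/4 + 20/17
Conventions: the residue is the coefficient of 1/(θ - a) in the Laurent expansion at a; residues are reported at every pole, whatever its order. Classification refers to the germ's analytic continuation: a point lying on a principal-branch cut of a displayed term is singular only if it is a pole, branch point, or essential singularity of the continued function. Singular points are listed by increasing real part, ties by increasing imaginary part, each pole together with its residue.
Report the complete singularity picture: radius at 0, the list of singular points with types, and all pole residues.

Branch term (8/9)*sqrt(1 - θ/(3/2)): its argument vanishes at θ = 3/2, a square-root branch point, modulus 3/2.
Branch term (3/4)*log(1 - θ/(-4)): its argument vanishes at θ = -4, a logarithmic branch point, modulus 4.
The radius of convergence is the smallest modulus among the singular points: 3/2.
List the singular points by increasing real part (a conjugate pair: the negative imaginary part first).

Radius of convergence at 0: 3/2.
At -4: a logarithmic branch point.
At 3/2: an algebraic (square-root) branch point.


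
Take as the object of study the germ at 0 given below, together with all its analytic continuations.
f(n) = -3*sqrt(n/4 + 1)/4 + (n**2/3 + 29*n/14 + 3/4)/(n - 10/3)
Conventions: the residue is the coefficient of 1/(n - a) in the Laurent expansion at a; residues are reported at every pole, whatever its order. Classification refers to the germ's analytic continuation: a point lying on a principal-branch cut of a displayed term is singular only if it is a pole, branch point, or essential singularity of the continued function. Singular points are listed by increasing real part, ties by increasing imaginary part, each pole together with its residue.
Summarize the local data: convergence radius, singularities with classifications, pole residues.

Denominator factor (n - 10/3): pole of order 1 at 10/3, modulus 10/3.
Branch term (-3/4)*sqrt(1 - n/(-4)): its argument vanishes at n = -4, a square-root branch point, modulus 4.
The radius of convergence is the smallest modulus among the singular points: 10/3.
The branch term is analytic at 10/3 and contributes nothing to the residue; only the rational part matters.
At the order-1 pole 10/3 set g(n) = (n - (10/3))*(rational part) = n**2/3 + 29*n/14 + 3/4.
Simple pole: residue = g(a) at a = 10/3, which is 8587/756.
List the singular points by increasing real part (a conjugate pair: the negative imaginary part first).

Radius of convergence at 0: 10/3.
At -4: an algebraic (square-root) branch point.
At 10/3: a pole of order 1; residue 8587/756.


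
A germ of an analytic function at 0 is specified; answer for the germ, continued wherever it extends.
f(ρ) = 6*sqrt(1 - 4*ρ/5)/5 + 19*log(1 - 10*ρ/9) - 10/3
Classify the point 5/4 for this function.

The point is an algebraic (square-root) branch point.

The term (6/5)*sqrt(1 - ρ/(5/4)) has argument 1 - 5/4/(5/4) = 0 at 5/4: a square-root (algebraic, two-sheeted) branch point; the remaining terms are analytic or single-valued there.


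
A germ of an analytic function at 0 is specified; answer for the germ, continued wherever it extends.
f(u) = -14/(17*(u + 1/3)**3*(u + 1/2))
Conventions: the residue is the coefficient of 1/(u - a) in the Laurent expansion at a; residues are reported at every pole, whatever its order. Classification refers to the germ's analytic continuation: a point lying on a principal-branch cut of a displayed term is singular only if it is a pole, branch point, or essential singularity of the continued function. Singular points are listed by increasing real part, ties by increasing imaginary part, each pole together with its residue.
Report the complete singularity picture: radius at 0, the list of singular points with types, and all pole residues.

Radius of convergence at 0: 1/3.
At -1/2: a pole of order 1; residue 3024/17.
At -1/3: a pole of order 3; residue -3024/17.

Denominator factor (u + 1/3)^3: pole of order 3 at -1/3, modulus 1/3.
Denominator factor (u + 1/2): pole of order 1 at -1/2, modulus 1/2.
The radius of convergence is the smallest modulus among the singular points: 1/3.
At the order-1 pole -1/2 set g(u) = (u - (-1/2))*f(u) = -14/(17*(u + 1/3)**3).
Simple pole: residue = g(a) at a = -1/2, which is 3024/17.
At the order-3 pole -1/3 set g(u) = (u - (-1/3))^3*f(u) = -14/(17*(u + 1/2)).
Order-3 pole: residue = g''(a)/2; g''(-1/3) = -6048/17, so the residue is -3024/17.
List the singular points by increasing real part (a conjugate pair: the negative imaginary part first).


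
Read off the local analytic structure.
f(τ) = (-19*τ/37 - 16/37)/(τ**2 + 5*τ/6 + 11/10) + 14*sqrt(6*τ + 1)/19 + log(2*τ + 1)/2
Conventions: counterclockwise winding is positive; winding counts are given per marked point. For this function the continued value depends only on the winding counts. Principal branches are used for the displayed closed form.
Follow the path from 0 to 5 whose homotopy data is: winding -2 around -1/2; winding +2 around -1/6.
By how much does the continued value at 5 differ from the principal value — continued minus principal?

The rational part is single-valued and drops out of the difference; each branch term changes only by its own monodromy.
(1/2)*log(1 - τ/(-1/2)): each positive loop around -1/2 adds 2*pi*i to the log, so winding -2 contributes (1/2)*(-2)*2*pi*i = -(2)*pi*i.
(14/19)*sqrt(1 - τ/(-1/6)): winding +2 is even, the square root returns to the same sheet, contribution 0.
Summing the contributions at τ = 5 gives -(2)*pi*i.

Continued minus principal equals -(2)*pi*i.


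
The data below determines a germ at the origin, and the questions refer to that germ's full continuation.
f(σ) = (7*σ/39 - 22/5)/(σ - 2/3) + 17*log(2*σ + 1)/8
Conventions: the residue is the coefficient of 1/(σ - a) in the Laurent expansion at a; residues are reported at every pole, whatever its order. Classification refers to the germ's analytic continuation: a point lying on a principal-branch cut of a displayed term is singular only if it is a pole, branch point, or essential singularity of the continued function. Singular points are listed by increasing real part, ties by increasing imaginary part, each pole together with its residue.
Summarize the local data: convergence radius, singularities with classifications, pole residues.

Denominator factor (σ - 2/3): pole of order 1 at 2/3, modulus 2/3.
Branch term (17/8)*log(1 - σ/(-1/2)): its argument vanishes at σ = -1/2, a logarithmic branch point, modulus 1/2.
The radius of convergence is the smallest modulus among the singular points: 1/2.
The branch term is analytic at 2/3 and contributes nothing to the residue; only the rational part matters.
At the order-1 pole 2/3 set g(σ) = (σ - (2/3))*(rational part) = 7*σ/39 - 22/5.
Simple pole: residue = g(a) at a = 2/3, which is -2504/585.
List the singular points by increasing real part (a conjugate pair: the negative imaginary part first).

Radius of convergence at 0: 1/2.
At -1/2: a logarithmic branch point.
At 2/3: a pole of order 1; residue -2504/585.


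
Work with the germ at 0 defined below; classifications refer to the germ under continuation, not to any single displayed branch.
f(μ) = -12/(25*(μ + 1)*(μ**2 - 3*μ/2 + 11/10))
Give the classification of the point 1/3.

The point is a regular point.

Denominator factors: μ + 1 = 4/3 at μ = 1/3; μ**2 - 3*μ/2 + 11/10 = 32/45 at μ = 1/3 — none vanishes.
So the germ continues analytically to 1/3.


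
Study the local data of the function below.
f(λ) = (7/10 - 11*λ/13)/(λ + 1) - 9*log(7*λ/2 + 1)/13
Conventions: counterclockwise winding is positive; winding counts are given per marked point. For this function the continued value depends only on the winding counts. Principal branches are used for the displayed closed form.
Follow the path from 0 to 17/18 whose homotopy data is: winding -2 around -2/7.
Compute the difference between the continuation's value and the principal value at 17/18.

Continued minus principal equals (36/13)*pi*i.

The rational part is single-valued and drops out of the difference; each branch term changes only by its own monodromy.
(-9/13)*log(1 - λ/(-2/7)): each positive loop around -2/7 adds 2*pi*i to the log, so winding -2 contributes (-9/13)*(-2)*2*pi*i = (36/13)*pi*i.
Summing the contributions at λ = 17/18 gives (36/13)*pi*i.
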